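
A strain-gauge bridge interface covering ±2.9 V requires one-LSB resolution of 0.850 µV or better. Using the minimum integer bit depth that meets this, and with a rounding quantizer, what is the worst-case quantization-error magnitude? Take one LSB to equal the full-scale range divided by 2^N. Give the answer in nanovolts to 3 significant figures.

Range = 2.9 − (-2.9) = 5.8 V.
Required number of levels: 5.8/0.850 µV = 6.8235e6; smallest N with 2^N ≥ that is 23.
LSB = 5.8 V ÷ 2^23 = 5.8/8388608 V = 0.69141 µV.
|e|_max = LSB/2 = 346 nV.

346 nV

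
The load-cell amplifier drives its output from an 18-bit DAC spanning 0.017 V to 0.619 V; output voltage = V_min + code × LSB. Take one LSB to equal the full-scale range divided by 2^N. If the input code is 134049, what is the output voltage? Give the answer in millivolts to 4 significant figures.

The full-scale span is 0.619 − (0.017) = 0.602 V. LSB = 0.602 V / 2^18.
Output = V_min + (134049/262144) × range = 0.017 + 0.511356 × 0.602 V
      = 0.017 V + 0.307837 V = 0.324837 V.

324.8 mV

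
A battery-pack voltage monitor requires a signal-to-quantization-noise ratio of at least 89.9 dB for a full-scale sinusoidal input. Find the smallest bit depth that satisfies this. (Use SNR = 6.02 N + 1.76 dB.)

15 bits

N ≥ (89.9 − 1.76)/6.02 = 14.641 → N_min = 15.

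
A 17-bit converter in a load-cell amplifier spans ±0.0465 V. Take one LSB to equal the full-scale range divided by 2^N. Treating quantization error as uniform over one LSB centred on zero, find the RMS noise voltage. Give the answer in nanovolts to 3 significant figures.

Span: 0.0465 V − (-0.0465 V) = 0.093 V.
One LSB is 0.093 V / 131072 = 0.70953 µV.
RMS of a uniform error over width LSB is LSB/√12 = 205 nV.

205 nV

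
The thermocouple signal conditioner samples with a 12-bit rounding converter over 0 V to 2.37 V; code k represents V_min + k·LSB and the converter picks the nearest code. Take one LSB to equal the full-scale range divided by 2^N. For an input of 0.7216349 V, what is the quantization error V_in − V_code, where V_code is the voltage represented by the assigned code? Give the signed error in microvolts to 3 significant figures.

Full-scale range = 2.37 V. LSB = 2.37 V / 2^12 ≈ 0.5786 mV.
Position in LSBs: (0.7216349 − (0)) × 4096/2.37 = 1247.1800; rounding gives k = 1247.
V_code = 0 + (1247/4096) × 2.37 = 0.7215307617 V.
Error = V_in − V_code = 0.7216349 − (0.7215307617) = +104 µV.

+104 µV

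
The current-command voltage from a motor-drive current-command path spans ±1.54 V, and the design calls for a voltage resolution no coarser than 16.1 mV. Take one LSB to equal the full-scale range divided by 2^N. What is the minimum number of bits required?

8 bits

Full-scale range = 1.54 V − (-1.54 V) = 3.08 V.
3.08 V / 16.1 mV = 191.3. Since 2^7 = 128 and 2^8 = 256, N = 8.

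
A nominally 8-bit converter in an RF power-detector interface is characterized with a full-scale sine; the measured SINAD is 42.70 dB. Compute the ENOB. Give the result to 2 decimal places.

Inverting SNR = 6.02 N + 1.76: N_eff = (42.70 − 1.76)/6.02 = 6.8007.

6.80 bits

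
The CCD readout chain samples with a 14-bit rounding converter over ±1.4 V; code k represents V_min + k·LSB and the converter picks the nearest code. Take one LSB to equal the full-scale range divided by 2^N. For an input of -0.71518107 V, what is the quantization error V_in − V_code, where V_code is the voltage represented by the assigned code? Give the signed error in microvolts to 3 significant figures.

The full-scale span is 1.4 − (-1.4) = 2.8 V. LSB = 2.8 V / 2^14 ≈ 170.9 µV.
Position in LSBs: (-0.71518107 − (-1.4)) × 16384/2.8 = 4007.1691; rounding gives k = 4007.
Reconstructed level: -1.4 + 4007 × 2.8/16384 V = -0.71520996094 V.
Error = V_in − V_code = -0.71518107 − (-0.71520996094) = +28.9 µV.

+28.9 µV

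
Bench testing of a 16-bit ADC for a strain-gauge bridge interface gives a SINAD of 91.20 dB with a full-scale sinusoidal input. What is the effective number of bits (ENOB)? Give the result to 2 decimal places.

14.86 bits

ENOB = (91.20 − 1.76)/6.02 = 14.8571 bits.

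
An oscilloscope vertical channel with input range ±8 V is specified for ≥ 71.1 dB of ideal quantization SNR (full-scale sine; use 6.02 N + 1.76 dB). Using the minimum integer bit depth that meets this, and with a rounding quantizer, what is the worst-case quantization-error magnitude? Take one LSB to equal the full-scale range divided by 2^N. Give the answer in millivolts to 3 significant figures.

The full-scale span is 8 − (-8) = 16 V.
6.02 N + 1.76 ≥ 71.1 gives N ≥ 11.518, so the minimum integer is 12.
LSB = 16 V ÷ 2^12 = 16/4096 V = 3.9063 mV.
|e|_max = LSB/2 = 1.95 mV.

1.95 mV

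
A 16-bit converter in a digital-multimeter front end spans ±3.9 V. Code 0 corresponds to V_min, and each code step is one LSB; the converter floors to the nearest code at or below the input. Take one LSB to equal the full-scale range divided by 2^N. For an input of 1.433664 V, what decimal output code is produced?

44813

Span: 3.9 V − (-3.9 V) = 7.8 V. LSB = 7.8 V / 2^16 ≈ 119.0 µV.
V_in − V_min = 1.433664 − (-3.9) = 5.333664 V.
Divide by LSB: 5.333664 × 65536/7.8 = 44813.7184.
Truncating gives code 44813.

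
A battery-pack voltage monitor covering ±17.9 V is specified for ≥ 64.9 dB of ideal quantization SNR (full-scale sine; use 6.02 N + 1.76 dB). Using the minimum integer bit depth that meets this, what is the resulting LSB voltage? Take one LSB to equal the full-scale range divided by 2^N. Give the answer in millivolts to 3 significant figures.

17.5 mV

Span: 17.9 V − (-17.9 V) = 35.8 V.
Required N = ⌈(64.9 − 1.76)/6.02⌉ = ⌈10.488⌉ = 11.
LSB = 35.8 V ÷ 2^11 = 35.8/2048 V = 17.5 mV.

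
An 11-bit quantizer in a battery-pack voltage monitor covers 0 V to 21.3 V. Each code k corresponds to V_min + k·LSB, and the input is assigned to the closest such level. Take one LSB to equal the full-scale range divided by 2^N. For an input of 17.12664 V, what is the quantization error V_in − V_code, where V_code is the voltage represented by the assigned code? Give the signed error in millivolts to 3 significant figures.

Span = 21.3 V. LSB = 21.3 V / 2^11 ≈ 10.40 mV.
(V_in − V_min)/LSB = (17.12664 − (0)) × 2048/21.3 = 1646.7305 → nearest code k = 1647.
V_code = V_min + k × range/2^11 = 0 + 1647 × 21.3/2048 = 17.12944336 V.
e = 17.12664 − (17.12944336) = −2.80 mV.

−2.80 mV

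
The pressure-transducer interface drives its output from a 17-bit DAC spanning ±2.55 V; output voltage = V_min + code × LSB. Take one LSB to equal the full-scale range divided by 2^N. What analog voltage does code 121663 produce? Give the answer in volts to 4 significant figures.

The full-scale span is 2.55 − (-2.55) = 5.1 V. LSB = 5.1 V / 2^17.
V_out = -2.55 + 121663 × (5.1/131072) V
      = -2.55 V + 4.73390 V = 2.18390 V.

2.184 V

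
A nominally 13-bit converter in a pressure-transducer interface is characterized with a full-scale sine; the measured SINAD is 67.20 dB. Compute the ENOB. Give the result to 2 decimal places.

10.87 bits

ENOB = (SINAD − 1.76) / 6.02 = (67.20 − 1.76) / 6.02 = 65.44 / 6.02 = 10.8704.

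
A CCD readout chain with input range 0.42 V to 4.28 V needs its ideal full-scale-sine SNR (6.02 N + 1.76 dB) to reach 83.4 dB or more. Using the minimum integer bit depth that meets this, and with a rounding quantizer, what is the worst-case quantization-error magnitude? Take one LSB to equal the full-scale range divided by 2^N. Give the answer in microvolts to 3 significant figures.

118 µV

Span: 4.28 V − (0.42 V) = 3.86 V.
6.02 N + 1.76 ≥ 83.4 gives N ≥ 13.561, so the minimum integer is 14.
Step size = 3.86/16384 V = 235.60 µV.
Half an LSB is 118 µV.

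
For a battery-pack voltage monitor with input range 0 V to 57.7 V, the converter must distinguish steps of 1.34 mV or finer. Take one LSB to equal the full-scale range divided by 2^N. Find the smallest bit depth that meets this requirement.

16 bits

Range is 57.7 V.
Need 2^N ≥ 57.7 V / 1.34 mV = 43060 → N_min = 16.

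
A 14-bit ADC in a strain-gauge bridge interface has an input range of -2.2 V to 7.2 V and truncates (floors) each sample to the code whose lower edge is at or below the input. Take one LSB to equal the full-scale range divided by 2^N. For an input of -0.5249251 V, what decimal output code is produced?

Span: 7.2 V − (-2.2 V) = 9.4 V. LSB = 9.4 V / 2^14 ≈ 0.5737 mV.
V_in − V_min = -0.5249251 − (-2.2) = 1.6750749 V.
Divide by LSB: 1.6750749 × 16384/9.4 = 2919.6199.
Truncating gives code 2919.

2919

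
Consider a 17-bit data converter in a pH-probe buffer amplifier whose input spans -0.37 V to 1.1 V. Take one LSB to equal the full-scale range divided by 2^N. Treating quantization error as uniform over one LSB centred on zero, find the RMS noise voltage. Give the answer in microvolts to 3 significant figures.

3.24 µV

Span: 1.1 V − (-0.37 V) = 1.47 V.
LSB = 1.47 V / 2^17 = 11.215 µV.
RMS of a uniform error over width LSB is LSB/√12 = 3.24 µV.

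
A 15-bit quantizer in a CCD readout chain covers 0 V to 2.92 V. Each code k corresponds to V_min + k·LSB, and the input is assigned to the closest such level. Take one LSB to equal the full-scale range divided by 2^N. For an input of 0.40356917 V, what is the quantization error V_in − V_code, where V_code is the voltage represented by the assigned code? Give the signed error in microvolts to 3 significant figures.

−16.0 µV

V_FS = 2.92 V. LSB = 2.92 V / 2^15 ≈ 89.11 µV.
(0.40356917 − (0)) / LSB = 0.40356917 × 32768/2.92 = 4528.8201. Nearest integer: k = 4529.
V_code = 0 + (4529/32768) × 2.92 = 0.40358520508 V.
e = 0.40356917 − (0.40358520508) = −16.0 µV.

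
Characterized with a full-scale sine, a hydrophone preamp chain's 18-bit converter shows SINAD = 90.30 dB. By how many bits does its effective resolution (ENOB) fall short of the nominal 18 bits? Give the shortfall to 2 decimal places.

N_eff = (90.30 − 1.76)/6.02 = 14.7076 bits.
Shortfall = 18 − 14.7076 = 3.2924 bits.

3.29 bits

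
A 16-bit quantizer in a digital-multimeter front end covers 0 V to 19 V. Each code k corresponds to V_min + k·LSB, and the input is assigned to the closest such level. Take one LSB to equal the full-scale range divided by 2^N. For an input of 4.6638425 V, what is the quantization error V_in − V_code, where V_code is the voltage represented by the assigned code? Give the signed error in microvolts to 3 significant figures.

Span = 19 V. LSB = 19 V / 2^16 ≈ 289.9 µV.
(4.6638425 − (0)) / LSB = 4.6638425 × 65536/19 = 16086.8201. Nearest integer: k = 16087.
V_code = V_min + k × range/2^16 = 0 + 16087 × 19/65536 = 4.6638946533 V.
e = 4.6638425 − (4.6638946533) = −52.2 µV.

−52.2 µV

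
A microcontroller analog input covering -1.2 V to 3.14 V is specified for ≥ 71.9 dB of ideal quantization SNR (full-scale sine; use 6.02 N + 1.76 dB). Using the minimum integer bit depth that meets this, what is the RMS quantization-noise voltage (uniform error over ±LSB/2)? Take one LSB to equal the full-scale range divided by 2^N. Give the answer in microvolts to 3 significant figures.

Full-scale range = 3.14 V − (-1.2 V) = 4.34 V.
Required N = ⌈(71.9 − 1.76)/6.02⌉ = ⌈11.651⌉ = 12.
One LSB is 4.34 V / 4096 = 1.0596 mV.
RMS noise = LSB/√12 = 306 µV.

306 µV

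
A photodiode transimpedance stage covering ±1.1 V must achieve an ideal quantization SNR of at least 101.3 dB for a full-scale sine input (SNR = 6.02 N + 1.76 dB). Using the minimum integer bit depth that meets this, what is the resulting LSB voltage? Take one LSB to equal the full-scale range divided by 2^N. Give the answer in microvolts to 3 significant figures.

16.8 µV

Span: 1.1 V − (-1.1 V) = 2.2 V.
N ≥ (101.3 − 1.76)/6.02 = 16.535 → N_min = 17.
One LSB is 2.2 V / 131072 = 16.8 µV.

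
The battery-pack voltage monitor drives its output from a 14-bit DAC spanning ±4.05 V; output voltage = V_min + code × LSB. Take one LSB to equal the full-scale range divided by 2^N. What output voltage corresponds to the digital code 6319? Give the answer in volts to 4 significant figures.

-0.9260 V

Span: 4.05 V − (-4.05 V) = 8.1 V. LSB = 8.1 V / 2^14.
V_out = -4.05 + 6319 × (8.1/16384) V
      = -4.05 V + 3.12402 V = -0.925983 V.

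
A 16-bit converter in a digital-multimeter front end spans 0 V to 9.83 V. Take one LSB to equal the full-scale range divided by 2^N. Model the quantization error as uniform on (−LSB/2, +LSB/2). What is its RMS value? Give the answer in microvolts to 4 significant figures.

43.30 µV

Full-scale range = 9.83 V.
LSB = 9.83 V / 2^16 = 149.994 µV.
V_rms = LSB/√12 = 149.994 µV / √12 = 43.30 µV.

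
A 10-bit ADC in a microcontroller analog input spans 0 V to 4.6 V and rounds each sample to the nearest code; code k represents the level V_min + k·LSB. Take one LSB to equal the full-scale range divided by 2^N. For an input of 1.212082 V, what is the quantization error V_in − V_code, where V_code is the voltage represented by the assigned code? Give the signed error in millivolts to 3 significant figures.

Span = 4.6 V. LSB = 4.6 V / 2^10 ≈ 4.492 mV.
Position in LSBs: (1.212082 − (0)) × 1024/4.6 = 269.8200; rounding gives k = 270.
V_code = V_min + k × range/2^10 = 0 + 270 × 4.6/1024 = 1.212890625 V.
e = 1.212082 − (1.212890625) = −0.809 mV.

−0.809 mV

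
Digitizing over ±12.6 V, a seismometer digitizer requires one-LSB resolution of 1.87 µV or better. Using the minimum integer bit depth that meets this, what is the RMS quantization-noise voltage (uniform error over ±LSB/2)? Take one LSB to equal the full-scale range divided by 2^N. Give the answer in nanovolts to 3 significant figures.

The full-scale span is 12.6 − (-12.6) = 25.2 V.
Need 2^N ≥ 25.2 V / 1.87 µV = 1.348e7 → N_min = 24.
Step size = 25.2/16777216 V = 1.5020 µV.
V_rms = LSB/√12 = 434 nV.

434 nV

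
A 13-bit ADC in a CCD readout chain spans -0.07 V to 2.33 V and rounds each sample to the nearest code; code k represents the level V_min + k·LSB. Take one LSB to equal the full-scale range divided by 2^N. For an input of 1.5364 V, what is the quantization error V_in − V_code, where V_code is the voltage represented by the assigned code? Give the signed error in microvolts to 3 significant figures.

The full-scale span is 2.33 − (-0.07) = 2.4 V. LSB = 2.4 V / 2^13 ≈ 293.0 µV.
Position in LSBs: (1.5364 − (-0.07)) × 8192/2.4 = 5483.1787; rounding gives k = 5483.
Reconstructed level: -0.07 + 5483 × 2.4/8192 V = 1.536347656 V.
V_in − V_code = 1.5364 − (1.536347656) = +52.3 µV.

+52.3 µV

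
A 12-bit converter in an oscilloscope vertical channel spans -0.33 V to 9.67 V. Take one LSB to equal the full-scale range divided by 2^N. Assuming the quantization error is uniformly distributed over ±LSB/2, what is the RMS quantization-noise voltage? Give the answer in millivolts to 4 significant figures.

Full-scale range = 9.67 V − (-0.33 V) = 10 V.
LSB = 10 V ÷ 2^12 = 10/4096 V = 2.44141 mV.
σ_q = LSB/√12 = 2.44141 mV/3.4641 = 0.7048 mV.

0.7048 mV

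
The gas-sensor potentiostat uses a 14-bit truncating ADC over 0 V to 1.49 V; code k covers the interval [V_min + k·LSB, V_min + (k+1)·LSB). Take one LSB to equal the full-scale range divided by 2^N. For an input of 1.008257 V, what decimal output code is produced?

11086

Range is 1.49 V. LSB = 1.49 V / 2^14 ≈ 90.94 µV.
(V_in − V_min) × 2^14/range = (1.008257 − (0)) × 16384/1.49 = 11086.767.
Floor → code = 11086.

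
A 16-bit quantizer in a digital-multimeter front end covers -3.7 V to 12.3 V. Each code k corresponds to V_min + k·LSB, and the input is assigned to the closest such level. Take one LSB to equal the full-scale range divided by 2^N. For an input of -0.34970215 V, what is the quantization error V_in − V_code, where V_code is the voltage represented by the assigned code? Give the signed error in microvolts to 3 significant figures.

Span: 12.3 V − (-3.7 V) = 16 V. LSB = 16 V / 2^16 ≈ 244.1 µV.
(-0.34970215 − (-3.7)) / LSB = 3.35029785 × 65536/16 = 13722.8200. Nearest integer: k = 13723.
V_code = -3.7 + (13723/65536) × 16 = -0.34965820313 V.
V_in − V_code = -0.34970215 − (-0.34965820313) = −43.9 µV.

−43.9 µV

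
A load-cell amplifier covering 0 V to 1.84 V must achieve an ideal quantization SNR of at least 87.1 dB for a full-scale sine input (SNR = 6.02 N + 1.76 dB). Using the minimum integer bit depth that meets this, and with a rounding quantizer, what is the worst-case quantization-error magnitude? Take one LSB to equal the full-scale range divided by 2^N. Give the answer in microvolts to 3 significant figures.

28.1 µV

Span = 1.84 V.
Solving 6.02 N ≥ 87.1 − 1.76: N ≥ 14.176. Round up → N = 15.
Step size = 1.84/32768 V = 56.152 µV.
|e|_max = LSB/2 = 28.1 µV.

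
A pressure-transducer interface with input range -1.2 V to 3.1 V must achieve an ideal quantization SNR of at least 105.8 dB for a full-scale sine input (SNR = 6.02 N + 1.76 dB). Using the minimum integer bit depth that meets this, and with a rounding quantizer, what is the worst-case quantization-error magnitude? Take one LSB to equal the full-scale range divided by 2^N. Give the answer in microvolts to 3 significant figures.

8.20 µV

Full-scale range = 3.1 V − (-1.2 V) = 4.3 V.
Required N = ⌈(105.8 − 1.76)/6.02⌉ = ⌈17.282⌉ = 18.
One LSB is 4.3 V / 262144 = 16.403 µV.
Max error for round-to-nearest is LSB/2 = 8.20 µV.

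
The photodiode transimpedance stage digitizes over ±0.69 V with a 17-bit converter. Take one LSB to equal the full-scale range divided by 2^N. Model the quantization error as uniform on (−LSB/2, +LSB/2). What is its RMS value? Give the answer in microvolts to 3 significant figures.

Range = 0.69 − (-0.69) = 1.38 V.
Step size = 1.38/131072 V = 10.529 µV.
σ_q = LSB/√12 = 10.529 µV/3.4641 = 3.04 µV.

3.04 µV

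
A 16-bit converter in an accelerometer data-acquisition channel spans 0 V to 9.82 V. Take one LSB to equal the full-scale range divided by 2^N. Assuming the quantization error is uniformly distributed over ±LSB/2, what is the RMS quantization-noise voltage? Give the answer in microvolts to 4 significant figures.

43.26 µV

Full-scale range = 9.82 V.
LSB = 9.82 V ÷ 2^16 = 9.82/65536 V = 149.841 µV.
For a uniform distribution on [−LSB/2, +LSB/2], V_rms = LSB/√12 = 149.841 µV/3.4641 = 43.26 µV.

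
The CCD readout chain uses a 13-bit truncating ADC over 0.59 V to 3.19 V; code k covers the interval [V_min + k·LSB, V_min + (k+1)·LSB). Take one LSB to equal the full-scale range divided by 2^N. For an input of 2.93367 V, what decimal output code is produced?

7384

Range = 3.19 − (0.59) = 2.6 V. LSB = 2.6 V / 2^13 ≈ 317.4 µV.
(V_in − V_min) × 2^13/range = (2.93367 − (0.59)) × 8192/2.6 = 7384.363.
Floor → code = 7384.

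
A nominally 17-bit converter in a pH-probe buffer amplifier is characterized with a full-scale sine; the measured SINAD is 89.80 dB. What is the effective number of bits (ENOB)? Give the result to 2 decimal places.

ENOB = (SINAD − 1.76) / 6.02 = (89.80 − 1.76) / 6.02 = 88.04 / 6.02 = 14.6246.

14.62 bits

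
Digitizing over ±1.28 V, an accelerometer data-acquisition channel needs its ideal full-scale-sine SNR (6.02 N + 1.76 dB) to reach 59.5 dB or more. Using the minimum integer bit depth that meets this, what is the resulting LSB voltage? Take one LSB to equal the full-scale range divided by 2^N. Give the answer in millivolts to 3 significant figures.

Range = 1.28 − (-1.28) = 2.56 V.
Solving 6.02 N ≥ 59.5 − 1.76: N ≥ 9.591. Round up → N = 10.
LSB = 2.56 V / 2^10 = 2.50 mV.

2.50 mV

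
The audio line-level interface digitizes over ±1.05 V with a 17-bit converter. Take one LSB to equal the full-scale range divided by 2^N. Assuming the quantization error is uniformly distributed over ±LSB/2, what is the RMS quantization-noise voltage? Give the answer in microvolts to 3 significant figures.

The full-scale span is 1.05 − (-1.05) = 2.1 V.
LSB = 2.1 V / 2^17 = 16.022 µV.
V_rms = LSB/√12 = 16.022 µV / √12 = 4.63 µV.

4.63 µV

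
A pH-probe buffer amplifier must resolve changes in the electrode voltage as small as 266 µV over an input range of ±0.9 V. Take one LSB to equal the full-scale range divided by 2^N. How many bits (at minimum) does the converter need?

13 bits

Range = 0.9 − (-0.9) = 1.8 V.
Need 2^N ≥ 1.8 V / 266 µV = 6767 → N_min = 13.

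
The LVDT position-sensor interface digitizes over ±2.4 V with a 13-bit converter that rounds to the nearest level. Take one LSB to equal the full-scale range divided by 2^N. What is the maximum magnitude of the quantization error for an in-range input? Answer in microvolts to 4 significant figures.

Span: 2.4 V − (-2.4 V) = 4.8 V.
Step size = 4.8/8192 V = 0.585938 mV.
Worst-case error for round-to-nearest is half an LSB: 293.0 µV.

293.0 µV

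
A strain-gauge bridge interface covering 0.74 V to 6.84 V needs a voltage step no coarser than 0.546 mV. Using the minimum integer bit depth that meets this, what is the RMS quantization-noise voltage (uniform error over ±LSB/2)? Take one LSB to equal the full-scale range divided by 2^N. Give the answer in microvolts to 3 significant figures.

107 µV

Span: 6.84 V − (0.74 V) = 6.1 V.
6.1 V / 0.546 mV = 11170. Since 2^13 = 8192 and 2^14 = 16384, N = 14.
One LSB is 6.1 V / 16384 = 372.31 µV.
RMS noise = LSB/√12 = 107 µV.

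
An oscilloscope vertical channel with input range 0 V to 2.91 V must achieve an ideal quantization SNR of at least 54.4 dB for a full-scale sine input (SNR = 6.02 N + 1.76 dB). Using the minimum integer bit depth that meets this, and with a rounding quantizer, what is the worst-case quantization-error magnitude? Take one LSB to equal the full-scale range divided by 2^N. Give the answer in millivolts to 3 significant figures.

Range is 2.91 V.
6.02 N + 1.76 ≥ 54.4 gives N ≥ 8.744, so the minimum integer is 9.
LSB = 2.91 V / 2^9 = 5.6836 mV.
Half an LSB is 2.84 mV.

2.84 mV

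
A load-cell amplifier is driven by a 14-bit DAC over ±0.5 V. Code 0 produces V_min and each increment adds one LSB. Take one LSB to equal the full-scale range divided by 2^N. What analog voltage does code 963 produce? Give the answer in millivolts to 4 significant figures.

-441.2 mV

Span: 0.5 V − (-0.5 V) = 1 V. LSB = 1 V / 2^14.
V_out = -0.5 + 963 × (1/16384) V
      = -0.5 + 0.0587769 = -0.441223 V.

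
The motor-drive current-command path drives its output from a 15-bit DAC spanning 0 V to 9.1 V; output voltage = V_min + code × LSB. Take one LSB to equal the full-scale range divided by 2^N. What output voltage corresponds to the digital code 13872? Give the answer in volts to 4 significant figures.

3.852 V

Range is 9.1 V. LSB = 9.1 V / 2^15.
V_out = 0 + 13872 × (9.1/32768) V
      = 0 V + 3.85239 V = 3.85239 V.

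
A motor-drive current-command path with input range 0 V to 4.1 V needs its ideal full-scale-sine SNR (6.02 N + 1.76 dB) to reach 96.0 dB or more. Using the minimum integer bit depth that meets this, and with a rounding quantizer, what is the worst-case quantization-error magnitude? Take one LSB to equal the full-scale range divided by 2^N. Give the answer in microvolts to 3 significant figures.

V_FS = 4.1 V.
Required N = ⌈(96.0 − 1.76)/6.02⌉ = ⌈15.654⌉ = 16.
One LSB is 4.1 V / 65536 = 62.561 µV.
Max error for round-to-nearest is LSB/2 = 31.3 µV.

31.3 µV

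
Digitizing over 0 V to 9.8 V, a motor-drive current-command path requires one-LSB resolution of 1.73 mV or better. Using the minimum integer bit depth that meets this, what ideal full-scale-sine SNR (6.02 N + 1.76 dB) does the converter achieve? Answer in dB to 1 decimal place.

Range is 9.8 V.
Need 2^N ≥ 9.8 V / 1.73 mV = 5665 → N_min = 13.
Ideal SNR at N = 13: 6.02·13 + 1.76 = 80.0 dB.

80.0 dB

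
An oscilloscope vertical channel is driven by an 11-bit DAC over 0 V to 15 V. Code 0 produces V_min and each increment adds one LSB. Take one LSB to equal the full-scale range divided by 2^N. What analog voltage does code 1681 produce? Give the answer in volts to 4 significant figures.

V_FS = 15 V. LSB = 15 V / 2^11.
V_out = 0 + 1681 × (15/2048) V
      = 0 V + 12.3120 V = 12.3120 V.

12.31 V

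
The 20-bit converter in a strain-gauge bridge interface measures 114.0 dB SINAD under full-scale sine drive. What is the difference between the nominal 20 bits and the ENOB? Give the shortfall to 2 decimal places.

Effective bits = (114.0 − 1.76)/6.02 = 18.6445.
Shortfall = 20 − 18.6445 = 1.3555 bits.

1.36 bits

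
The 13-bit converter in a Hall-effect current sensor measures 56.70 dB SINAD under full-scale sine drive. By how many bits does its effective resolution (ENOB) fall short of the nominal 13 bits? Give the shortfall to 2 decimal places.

N_eff = (56.70 − 1.76)/6.02 = 9.1262 bits.
Lost resolution: 13 − 9.1262 = 3.8738 bits.

3.87 bits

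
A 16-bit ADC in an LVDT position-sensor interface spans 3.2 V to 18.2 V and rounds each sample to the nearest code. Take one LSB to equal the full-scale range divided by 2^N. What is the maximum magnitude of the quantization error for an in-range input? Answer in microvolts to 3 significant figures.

114 µV

Span: 18.2 V − (3.2 V) = 15 V.
LSB = 15 V ÷ 2^16 = 15/65536 V = 228.88 µV.
Worst-case error for round-to-nearest is half an LSB: 114 µV.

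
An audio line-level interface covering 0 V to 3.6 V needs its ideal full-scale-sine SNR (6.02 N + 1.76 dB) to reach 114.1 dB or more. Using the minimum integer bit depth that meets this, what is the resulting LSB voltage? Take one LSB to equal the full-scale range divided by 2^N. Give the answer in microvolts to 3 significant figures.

6.87 µV

Full-scale range = 3.6 V.
N ≥ (114.1 − 1.76)/6.02 = 18.661 → N_min = 19.
LSB = 3.6 V / 2^19 = 6.87 µV.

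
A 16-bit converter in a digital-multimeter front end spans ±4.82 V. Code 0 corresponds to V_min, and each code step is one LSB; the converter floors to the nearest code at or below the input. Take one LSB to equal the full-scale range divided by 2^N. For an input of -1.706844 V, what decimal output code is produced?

The full-scale span is 4.82 − (-4.82) = 9.64 V. LSB = 9.64 V / 2^16 ≈ 147.1 µV.
(V_in − V_min) × 2^16/range = (-1.706844 − (-4.82)) × 65536/9.64 = 21164.294.
Floor → code = 21164.

21164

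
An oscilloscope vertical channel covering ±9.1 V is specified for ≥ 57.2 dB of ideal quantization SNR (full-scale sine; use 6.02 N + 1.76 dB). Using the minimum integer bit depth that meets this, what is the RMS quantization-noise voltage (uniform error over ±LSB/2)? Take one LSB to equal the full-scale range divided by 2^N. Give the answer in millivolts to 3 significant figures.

Span: 9.1 V − (-9.1 V) = 18.2 V.
6.02 N + 1.76 ≥ 57.2 gives N ≥ 9.209, so the minimum integer is 10.
One LSB is 18.2 V / 1024 = 17.773 mV.
V_rms = LSB/√12 = 5.13 mV.

5.13 mV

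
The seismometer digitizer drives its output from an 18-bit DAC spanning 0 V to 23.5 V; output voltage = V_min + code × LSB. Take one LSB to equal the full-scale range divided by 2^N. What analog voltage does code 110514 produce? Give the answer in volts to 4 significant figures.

Full-scale range = 23.5 V. LSB = 23.5 V / 2^18.
V_out = 0 + 110514 × (23.5/262144) V
      = 0 V + 9.90707 V = 9.90707 V.

9.907 V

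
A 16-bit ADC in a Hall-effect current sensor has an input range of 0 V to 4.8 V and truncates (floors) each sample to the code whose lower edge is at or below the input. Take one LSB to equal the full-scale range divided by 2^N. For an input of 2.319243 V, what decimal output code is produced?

Span = 4.8 V. LSB = 4.8 V / 2^16 ≈ 73.24 µV.
V_in − V_min = 2.319243 − (0) = 2.319243 V.
Divide by LSB: 2.319243 × 65536/4.8 = 31665.3978.
Truncating gives code 31665.

31665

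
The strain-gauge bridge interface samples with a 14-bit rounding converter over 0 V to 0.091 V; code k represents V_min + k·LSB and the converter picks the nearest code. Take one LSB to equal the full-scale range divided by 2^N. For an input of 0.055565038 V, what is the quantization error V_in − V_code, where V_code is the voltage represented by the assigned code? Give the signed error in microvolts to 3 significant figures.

+0.829 µV

Span = 0.091 V. LSB = 0.091 V / 2^14 ≈ 5.554 µV.
(V_in − V_min)/LSB = (0.055565038 − (0)) × 16384/0.091 = 10004.1493 → nearest code k = 10004.
V_code = V_min + k × range/2^14 = 0 + 10004 × 0.091/16384 = 0.055564208984 V.
e = 0.055565038 − (0.055564208984) = +0.829 µV.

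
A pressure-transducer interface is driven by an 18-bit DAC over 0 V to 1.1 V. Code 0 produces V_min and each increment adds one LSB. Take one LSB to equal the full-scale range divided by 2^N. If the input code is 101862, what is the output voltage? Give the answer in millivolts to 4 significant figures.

427.4 mV

Range is 1.1 V. LSB = 1.1 V / 2^18.
V_out = 0 + 101862 × (1.1/262144) V
      = 0 V + 0.427430 V = 0.427430 V.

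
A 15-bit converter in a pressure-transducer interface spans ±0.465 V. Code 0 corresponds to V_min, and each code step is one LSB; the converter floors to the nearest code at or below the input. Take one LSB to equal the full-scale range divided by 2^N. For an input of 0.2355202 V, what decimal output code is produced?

Range = 0.465 − (-0.465) = 0.93 V. LSB = 0.93 V / 2^15 ≈ 28.38 µV.
V_in − V_min = 0.2355202 − (-0.465) = 0.7005202 V.
Divide by LSB: 0.7005202 × 32768/0.93 = 24682.4150.
Truncating gives code 24682.

24682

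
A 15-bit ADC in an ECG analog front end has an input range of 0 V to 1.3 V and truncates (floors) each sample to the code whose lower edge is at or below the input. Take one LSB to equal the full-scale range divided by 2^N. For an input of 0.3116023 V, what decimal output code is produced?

7854

Span = 1.3 V. LSB = 1.3 V / 2^15 ≈ 39.67 µV.
code = ⌊(V_in − V_min)/LSB⌋ = ⌊(V_in − V_min) × 2^15 / range⌋
     = ⌊(0.3116023 − (0)) × 32768 / 1.3⌋ = ⌊0.3116023 × 32768/1.3⌋
     = ⌊7854.296⌋ = 7854.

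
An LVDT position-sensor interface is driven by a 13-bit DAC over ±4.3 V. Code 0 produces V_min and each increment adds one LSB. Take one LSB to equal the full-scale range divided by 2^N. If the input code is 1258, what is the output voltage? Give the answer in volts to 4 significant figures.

Range = 4.3 − (-4.3) = 8.6 V. LSB = 8.6 V / 2^13.
Output = V_min + (1258/8192) × range = -4.3 + 0.153564 × 8.6 V
      = -4.3 V + 1.32065 V = -2.97935 V.

-2.979 V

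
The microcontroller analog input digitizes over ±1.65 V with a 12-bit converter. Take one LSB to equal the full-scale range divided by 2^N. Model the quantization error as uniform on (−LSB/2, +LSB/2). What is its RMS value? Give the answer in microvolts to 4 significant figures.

Span: 1.65 V − (-1.65 V) = 3.3 V.
LSB = 3.3 V ÷ 2^12 = 3.3/4096 V = 0.805664 mV.
V_rms = LSB/√12 = 0.805664 mV / √12 = 232.6 µV.

232.6 µV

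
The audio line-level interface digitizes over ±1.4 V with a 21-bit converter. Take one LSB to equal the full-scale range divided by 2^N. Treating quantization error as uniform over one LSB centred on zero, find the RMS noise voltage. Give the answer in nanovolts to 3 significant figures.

Range = 1.4 − (-1.4) = 2.8 V.
One LSB is 2.8 V / 2097152 = 1.3351 µV.
For a uniform distribution on [−LSB/2, +LSB/2], V_rms = LSB/√12 = 1.3351 µV/3.4641 = 385 nV.

385 nV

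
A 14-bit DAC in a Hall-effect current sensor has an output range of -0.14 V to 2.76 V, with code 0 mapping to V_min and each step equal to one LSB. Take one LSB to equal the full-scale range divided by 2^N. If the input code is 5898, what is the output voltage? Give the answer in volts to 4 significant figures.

Full-scale range = 2.76 V − (-0.14 V) = 2.9 V. LSB = 2.9 V / 2^14.
V_out = -0.14 + 5898 × (2.9/16384) V
      = -0.14 + 1.04396 = 0.903958 V.

0.9040 V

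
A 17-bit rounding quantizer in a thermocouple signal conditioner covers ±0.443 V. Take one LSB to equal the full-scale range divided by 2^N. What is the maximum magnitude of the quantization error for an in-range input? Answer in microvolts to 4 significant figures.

Full-scale range = 0.443 V − (-0.443 V) = 0.886 V.
One LSB is 0.886 V / 131072 = 6.75964 µV.
Worst-case error for round-to-nearest is half an LSB: 3.380 µV.

3.380 µV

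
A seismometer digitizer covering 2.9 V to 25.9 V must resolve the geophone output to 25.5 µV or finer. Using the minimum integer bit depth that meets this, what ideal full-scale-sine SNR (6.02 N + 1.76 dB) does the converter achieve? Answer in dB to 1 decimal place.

122.2 dB

Span: 25.9 V − (2.9 V) = 23 V.
Need 2^N ≥ 23 V / 25.5 µV = 902000 → N_min = 20.
Ideal SNR at N = 20: 6.02·20 + 1.76 = 122.2 dB.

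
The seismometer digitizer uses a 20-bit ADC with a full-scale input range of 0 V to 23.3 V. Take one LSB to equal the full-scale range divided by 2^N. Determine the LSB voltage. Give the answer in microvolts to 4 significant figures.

Full-scale range = 23.3 V.
Number of codes = 2^20 = 1048576.
LSB = 23.3 V ÷ 2^20 = 23.3/1048576 V = 22.22 µV.

22.22 µV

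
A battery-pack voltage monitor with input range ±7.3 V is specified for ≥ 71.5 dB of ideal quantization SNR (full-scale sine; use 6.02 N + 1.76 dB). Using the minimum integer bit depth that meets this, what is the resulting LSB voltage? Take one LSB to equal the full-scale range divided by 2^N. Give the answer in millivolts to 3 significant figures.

The full-scale span is 7.3 − (-7.3) = 14.6 V.
N ≥ (71.5 − 1.76)/6.02 = 11.585 → N_min = 12.
One LSB is 14.6 V / 4096 = 3.56 mV.

3.56 mV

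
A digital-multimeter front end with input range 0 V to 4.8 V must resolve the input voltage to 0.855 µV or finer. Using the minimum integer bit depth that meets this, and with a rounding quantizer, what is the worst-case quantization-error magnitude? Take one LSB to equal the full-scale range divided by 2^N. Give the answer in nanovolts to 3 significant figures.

V_FS = 4.8 V.
Need 2^N ≥ 4.8 V / 0.855 µV = 5.614e6 → N_min = 23.
Step size = 4.8/8388608 V = 0.57220 µV.
Max error for round-to-nearest is LSB/2 = 286 nV.

286 nV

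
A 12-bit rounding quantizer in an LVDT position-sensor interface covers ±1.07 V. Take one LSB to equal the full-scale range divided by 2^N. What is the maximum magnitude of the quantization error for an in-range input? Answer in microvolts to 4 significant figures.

261.2 µV

Span: 1.07 V − (-1.07 V) = 2.14 V.
One LSB is 2.14 V / 4096 = 0.522461 mV.
A rounding quantizer has |error| ≤ LSB/2 = 261.2 µV.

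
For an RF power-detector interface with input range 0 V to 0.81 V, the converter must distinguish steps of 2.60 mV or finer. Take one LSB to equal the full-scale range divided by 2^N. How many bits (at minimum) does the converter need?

Range is 0.81 V.
Levels needed ≥ 0.81/2.60 mV = 311.5. 2^9 = 512 suffices, so N_min = 9.

9 bits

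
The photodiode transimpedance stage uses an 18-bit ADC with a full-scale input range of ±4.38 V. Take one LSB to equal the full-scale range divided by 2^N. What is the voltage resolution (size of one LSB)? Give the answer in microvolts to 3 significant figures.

33.4 µV

Full-scale range = 4.38 V − (-4.38 V) = 8.76 V.
Number of codes = 2^18 = 262144.
One LSB is 8.76 V / 262144 = 33.4 µV.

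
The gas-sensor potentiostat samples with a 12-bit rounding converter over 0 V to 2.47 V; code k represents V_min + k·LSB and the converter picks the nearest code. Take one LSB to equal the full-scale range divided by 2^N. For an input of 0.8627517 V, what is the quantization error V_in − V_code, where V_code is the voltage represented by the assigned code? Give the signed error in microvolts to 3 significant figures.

Range is 2.47 V. LSB = 2.47 V / 2^12 ≈ 0.6030 mV.
Position in LSBs: (0.8627517 − (0)) × 4096/2.47 = 1430.7008; rounding gives k = 1431.
V_code = 0 + (1431/4096) × 2.47 = 0.8629321289 V.
V_in − V_code = 0.8627517 − (0.8629321289) = −180 µV.

−180 µV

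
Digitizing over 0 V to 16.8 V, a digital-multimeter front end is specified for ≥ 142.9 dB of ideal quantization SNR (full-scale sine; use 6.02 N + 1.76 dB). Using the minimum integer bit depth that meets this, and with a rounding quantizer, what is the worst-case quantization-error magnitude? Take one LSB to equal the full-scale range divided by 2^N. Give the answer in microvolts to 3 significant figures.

0.501 µV

Span = 16.8 V.
6.02 N + 1.76 ≥ 142.9 gives N ≥ 23.445, so the minimum integer is 24.
One LSB is 16.8 V / 16777216 = 1.0014 µV.
Max error for round-to-nearest is LSB/2 = 0.501 µV.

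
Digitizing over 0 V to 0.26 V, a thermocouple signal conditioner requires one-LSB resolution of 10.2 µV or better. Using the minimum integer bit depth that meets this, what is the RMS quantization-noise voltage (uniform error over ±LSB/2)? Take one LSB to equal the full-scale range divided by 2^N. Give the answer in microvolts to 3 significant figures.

2.29 µV

Full-scale range = 0.26 V.
Required number of levels: 0.26/10.2 µV = 25490; smallest N with 2^N ≥ that is 15.
One LSB is 0.26 V / 32768 = 7.9346 µV.
σ_q = LSB/√12 = 7.9346 µV/3.4641 = 2.29 µV.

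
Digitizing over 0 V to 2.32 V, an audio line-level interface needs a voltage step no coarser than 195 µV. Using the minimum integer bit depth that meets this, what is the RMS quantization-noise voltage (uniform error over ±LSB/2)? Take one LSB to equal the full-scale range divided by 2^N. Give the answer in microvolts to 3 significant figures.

40.9 µV

V_FS = 2.32 V.
2.32 V / 195 µV = 11900. Since 2^13 = 8192 and 2^14 = 16384, N = 14.
LSB = 2.32 V ÷ 2^14 = 2.32/16384 V = 141.60 µV.
V_rms = LSB/√12 = 40.9 µV.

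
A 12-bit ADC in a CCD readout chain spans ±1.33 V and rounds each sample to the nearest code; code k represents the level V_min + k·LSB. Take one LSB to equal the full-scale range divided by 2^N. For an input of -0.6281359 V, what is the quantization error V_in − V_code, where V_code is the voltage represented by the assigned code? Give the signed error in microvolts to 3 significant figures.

Full-scale range = 1.33 V − (-1.33 V) = 2.66 V. LSB = 2.66 V / 2^12 ≈ 0.6494 mV.
(-0.6281359 − (-1.33)) / LSB = 0.7018641 × 4096/2.66 = 1080.7652. Nearest integer: k = 1081.
Reconstructed level: -1.33 + 1081 × 2.66/4096 V = -0.6279833984 V.
V_in − V_code = -0.6281359 − (-0.6279833984) = −153 µV.

−153 µV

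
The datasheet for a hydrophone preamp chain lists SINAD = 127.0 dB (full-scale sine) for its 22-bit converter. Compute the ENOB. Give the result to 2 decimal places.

20.80 bits

Inverting SNR = 6.02 N + 1.76: N_eff = (127.0 − 1.76)/6.02 = 20.8040.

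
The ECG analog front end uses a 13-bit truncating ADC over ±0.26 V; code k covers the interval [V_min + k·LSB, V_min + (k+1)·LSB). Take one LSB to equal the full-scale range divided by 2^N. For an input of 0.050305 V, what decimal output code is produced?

Span: 0.26 V − (-0.26 V) = 0.52 V. LSB = 0.52 V / 2^13 ≈ 63.48 µV.
code = ⌊(V_in − V_min)/LSB⌋ = ⌊(V_in − V_min) × 2^13 / range⌋
     = ⌊(0.050305 − (-0.26)) × 8192 / 0.52⌋ = ⌊0.310305 × 8192/0.52⌋
     = ⌊4888.497⌋ = 4888.

4888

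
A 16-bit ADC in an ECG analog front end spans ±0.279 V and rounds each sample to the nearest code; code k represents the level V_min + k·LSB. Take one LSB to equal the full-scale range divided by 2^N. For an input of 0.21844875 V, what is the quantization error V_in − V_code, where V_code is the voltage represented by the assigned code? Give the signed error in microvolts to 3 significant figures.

+3.19 µV

Range = 0.279 − (-0.279) = 0.558 V. LSB = 0.558 V / 2^16 ≈ 8.514 µV.
(V_in − V_min)/LSB = (0.21844875 − (-0.279)) × 65536/0.558 = 58424.3751 → nearest code k = 58424.
V_code = -0.279 + (58424/65536) × 0.558 = 0.21844555664 V.
V_in − V_code = 0.21844875 − (0.21844555664) = +3.19 µV.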